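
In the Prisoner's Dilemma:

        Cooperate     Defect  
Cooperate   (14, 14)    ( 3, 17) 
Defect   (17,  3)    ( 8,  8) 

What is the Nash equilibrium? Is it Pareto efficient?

(Defect, Defect) is NE; not Pareto efficient

Work:
Defect dominates Cooperate for both players:
If P2 cooperates: Defect (17) > Cooperate (14)
If P2 defects: Defect (8) > Cooperate (3)
NE: (Defect, Defect) with payoff (8, 8)
But (Cooperate, Cooperate) = (14, 14) Pareto dominates (8, 8)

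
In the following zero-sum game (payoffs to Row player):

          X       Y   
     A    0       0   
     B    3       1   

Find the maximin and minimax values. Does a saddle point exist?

Maximin = 1, Minimax = 1, Saddle: True

Work:
Row minimums: [0, 1] → maximin = 1
Column maximums: [3, 1] → minimax = 1
Saddle point exists! Game value = 1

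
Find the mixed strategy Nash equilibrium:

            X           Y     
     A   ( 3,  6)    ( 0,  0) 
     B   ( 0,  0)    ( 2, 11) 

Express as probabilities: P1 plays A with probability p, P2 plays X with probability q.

p = 0.6471, q = 0.4

Work:
Find probabilities that make opponent indifferent:
P2 chooses q to make P1 indifferent between A and B
P1 chooses p to make P2 indifferent between X and Y
Mixed NE: P1 plays (A: 0.6471, B: 0.3529), P2 plays (X: 0.4, Y: 0.6)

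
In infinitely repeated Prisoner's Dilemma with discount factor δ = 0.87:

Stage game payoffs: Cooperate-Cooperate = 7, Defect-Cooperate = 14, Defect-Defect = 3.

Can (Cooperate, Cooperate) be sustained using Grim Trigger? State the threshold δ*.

δ* = 0.6364; since δ = 0.87 ≥ 0.6364, cooperation can be sustained

Work:
For Grim Trigger:
Cooperate forever: 7/(1-δ)
Defect then punished: 14 + 3·δ/(1-δ)
Need: 7/(1-δ) ≥ 14 + 3·δ/(1-δ)
Solving: δ ≥ (T-R)/(T-P) = (14-7)/(14-3) = 0.6364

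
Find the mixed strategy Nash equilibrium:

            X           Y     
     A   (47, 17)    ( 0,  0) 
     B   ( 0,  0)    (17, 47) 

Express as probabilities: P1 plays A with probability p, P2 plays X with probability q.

p = 0.7344, q = 0.2656

Work:
Find probabilities that make opponent indifferent:
P2 chooses q to make P1 indifferent between A and B
P1 chooses p to make P2 indifferent between X and Y
Mixed NE: P1 plays (A: 0.7344, B: 0.2656), P2 plays (X: 0.2656, Y: 0.7344)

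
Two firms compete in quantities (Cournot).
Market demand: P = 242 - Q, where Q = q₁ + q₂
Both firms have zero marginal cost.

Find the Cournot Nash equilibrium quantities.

q₁* = q₂* = 80.67; P* = 80.67

Work:
Profit: π_i = P·q_i = (a - q_i - q_j)·q_i
FOC: ∂π_i/∂q_i = a - 2q_i - q_j = 0
Reaction function: q_i = (242 - q_j)/2
Symmetry: q* = 242/3 = 80.67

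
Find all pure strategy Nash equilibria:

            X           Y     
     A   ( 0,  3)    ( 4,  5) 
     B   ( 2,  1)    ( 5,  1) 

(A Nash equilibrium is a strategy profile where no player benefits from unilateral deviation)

Nash equilibrium: (B, X), (B, Y)

Work:
Best responses:
  P1 vs X: payoffs [0, 2] → best response B (payoff 2)
  P1 vs Y: payoffs [4, 5] → best response B (payoff 5)
  P2 vs A: payoffs [3, 5] → best response Y (payoff 5)
  P2 vs B: payoffs [1, 1] → best response X/Y (payoff 1)
Mutual best responses: (B,X), (B,Y) → Nash equilibria.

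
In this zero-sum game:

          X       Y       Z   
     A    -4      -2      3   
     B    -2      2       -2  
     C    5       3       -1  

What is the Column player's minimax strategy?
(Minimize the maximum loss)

Column should play Y or Z (all achieve the minimum), value = 3

Work:
Column player minimizes Row's maximum payoff:
Column X: max payoff to Row = 5
Column Y: max payoff to Row = 3
Column Z: max payoff to Row = 3
Minimum is 3, achieved by columns Y, Z (tied).
Each of Y or Z is a minimax strategy.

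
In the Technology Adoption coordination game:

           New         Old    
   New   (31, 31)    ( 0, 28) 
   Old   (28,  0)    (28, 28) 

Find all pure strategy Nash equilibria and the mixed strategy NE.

Pure NE: (New, New) and (Old, Old); Mixed NE: p = 0.9032, q = 0.9032

Work:
Check pure NE:
(New, New): (31, 31) - no unilateral deviation beneficial
(Old, Old): (28, 28) - no unilateral deviation beneficial
Mixed NE: P1 plays New with p = 0.9032, P2 plays New with q = 0.9032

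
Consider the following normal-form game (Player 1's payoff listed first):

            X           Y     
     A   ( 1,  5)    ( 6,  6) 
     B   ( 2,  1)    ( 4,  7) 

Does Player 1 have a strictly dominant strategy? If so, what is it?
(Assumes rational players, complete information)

No strictly dominant strategy exists for Player 1

Work:
A strategy strictly dominates another if it gives a strictly higher payoff against every opponent action. Compare each pair of P1's strategies column-by-column:
  A vs B: [1 vs 2, 6 vs 4] → A does not strictly dominate B (column X: 1 ≤ 2)
  B vs A: [2 vs 1, 4 vs 6] → B does not strictly dominate A (column Y: 4 ≤ 6)
No single strategy strictly dominates all others → no strictly dominant strategy.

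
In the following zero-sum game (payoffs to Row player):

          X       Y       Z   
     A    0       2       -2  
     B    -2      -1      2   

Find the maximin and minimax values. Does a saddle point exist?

Maximin = -2, Minimax = 0, Saddle: False

Work:
Row minimums: [-2, -2] → maximin = -2
Column maximums: [0, 2, 2] → minimax = 0
No saddle point (maximin ≠ minimax). Mixed strategy needed.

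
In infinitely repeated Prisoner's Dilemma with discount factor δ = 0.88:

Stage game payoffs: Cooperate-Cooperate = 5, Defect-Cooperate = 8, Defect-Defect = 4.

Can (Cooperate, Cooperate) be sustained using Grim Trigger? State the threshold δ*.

δ* = 0.75; since δ = 0.88 ≥ 0.75, cooperation can be sustained

Work:
For Grim Trigger:
Cooperate forever: 5/(1-δ)
Defect then punished: 8 + 4·δ/(1-δ)
Need: 5/(1-δ) ≥ 8 + 4·δ/(1-δ)
Solving: δ ≥ (T-R)/(T-P) = (8-5)/(8-4) = 0.75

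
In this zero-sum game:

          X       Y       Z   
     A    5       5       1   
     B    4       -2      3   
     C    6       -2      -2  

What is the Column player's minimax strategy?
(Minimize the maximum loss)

Column should play Z, value = 3

Work:
Column player minimizes Row's maximum payoff:
Column X: max payoff to Row = 6
Column Y: max payoff to Row = 5
Column Z: max payoff to Row = 3
Minimum is 3, achieved by column Z.
Minimax strategy: Z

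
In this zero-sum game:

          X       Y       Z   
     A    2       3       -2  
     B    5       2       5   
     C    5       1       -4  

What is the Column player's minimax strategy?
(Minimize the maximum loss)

Column should play Y, value = 3

Work:
Column player minimizes Row's maximum payoff:
Column X: max payoff to Row = 5
Column Y: max payoff to Row = 3
Column Z: max payoff to Row = 5
Minimum is 3, achieved by column Y.
Minimax strategy: Y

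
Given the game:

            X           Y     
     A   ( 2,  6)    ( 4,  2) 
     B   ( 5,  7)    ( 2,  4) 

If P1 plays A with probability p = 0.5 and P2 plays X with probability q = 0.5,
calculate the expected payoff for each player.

E[P1] = 3.25, E[P2] = 4.75

Work:
E[P1] = p·q·π₁(A,X) + p·(1-q)·π₁(A,Y) + (1-p)·q·π₁(B,X) + (1-p)·(1-q)·π₁(B,Y)
= 0.5·0.5·2 + 0.5·0.5·4 + 0.5·0.5·5 + 0.5·0.5·2
= 3.25

E[P2] = 4.75 (similar calculation)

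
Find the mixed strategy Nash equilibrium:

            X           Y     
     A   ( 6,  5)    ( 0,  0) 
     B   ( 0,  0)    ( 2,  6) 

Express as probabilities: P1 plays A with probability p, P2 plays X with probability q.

p = 0.5455, q = 0.25

Work:
Find probabilities that make opponent indifferent:
P2 chooses q to make P1 indifferent between A and B
P1 chooses p to make P2 indifferent between X and Y
Mixed NE: P1 plays (A: 0.5455, B: 0.4545), P2 plays (X: 0.25, Y: 0.75)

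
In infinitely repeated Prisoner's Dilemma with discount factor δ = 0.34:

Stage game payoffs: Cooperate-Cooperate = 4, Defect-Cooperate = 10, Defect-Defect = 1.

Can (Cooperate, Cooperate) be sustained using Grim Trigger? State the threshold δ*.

δ* = 0.6667; since δ = 0.34 < 0.6667, cooperation cannot be sustained

Work:
For Grim Trigger:
Cooperate forever: 4/(1-δ)
Defect then punished: 10 + 1·δ/(1-δ)
Need: 4/(1-δ) ≥ 10 + 1·δ/(1-δ)
Solving: δ ≥ (T-R)/(T-P) = (10-4)/(10-1) = 0.6667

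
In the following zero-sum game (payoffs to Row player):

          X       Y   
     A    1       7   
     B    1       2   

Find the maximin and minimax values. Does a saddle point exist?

Maximin = 1, Minimax = 1, Saddle: True

Work:
Row minimums: [1, 1] → maximin = 1
Column maximums: [1, 7] → minimax = 1
Saddle point exists! Game value = 1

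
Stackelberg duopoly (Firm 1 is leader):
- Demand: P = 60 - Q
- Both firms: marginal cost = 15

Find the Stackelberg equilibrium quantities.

q₁* (leader) = 22.5, q₂* (follower) = 11.25

Work:
Follower's reaction: q₂ = (a - c - q₁)/2
Leader substitutes: π₁ = q₁·(a - q₁ - (a-c-q₁)/2 - c)
FOC: q₁* = (60 - 15)/2 = 22.50
Then: q₂* = (60 - 15 - 22.5)/2 = 11.25
Leader has first-mover advantage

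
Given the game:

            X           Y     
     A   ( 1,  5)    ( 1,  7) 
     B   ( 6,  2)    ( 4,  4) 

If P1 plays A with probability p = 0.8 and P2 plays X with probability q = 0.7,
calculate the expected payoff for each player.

E[P1] = 1.88, E[P2] = 5.0

Work:
E[P1] = p·q·π₁(A,X) + p·(1-q)·π₁(A,Y) + (1-p)·q·π₁(B,X) + (1-p)·(1-q)·π₁(B,Y)
= 0.8·0.7·1 + 0.8·0.3·1 + 0.2·0.7·6 + 0.2·0.3·4
= 1.88

E[P2] = 5.0 (similar calculation)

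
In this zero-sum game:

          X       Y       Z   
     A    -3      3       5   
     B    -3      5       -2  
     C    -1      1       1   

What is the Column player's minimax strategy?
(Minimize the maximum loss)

Column should play X, value = -1

Work:
Column player minimizes Row's maximum payoff:
Column X: max payoff to Row = -1
Column Y: max payoff to Row = 5
Column Z: max payoff to Row = 5
Minimum is -1, achieved by column X.
Minimax strategy: X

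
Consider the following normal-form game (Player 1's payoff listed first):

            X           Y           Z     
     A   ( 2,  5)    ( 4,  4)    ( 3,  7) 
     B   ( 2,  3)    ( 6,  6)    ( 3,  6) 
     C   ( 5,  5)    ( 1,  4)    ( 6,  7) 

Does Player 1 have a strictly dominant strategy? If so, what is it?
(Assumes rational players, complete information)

No strictly dominant strategy exists for Player 1

Work:
A strategy strictly dominates another if it gives a strictly higher payoff against every opponent action. Compare each pair of P1's strategies column-by-column:
  A vs B: [2 vs 2, 4 vs 6, 3 vs 3] → A does not strictly dominate B (column X: 2 ≤ 2)
  A vs C: [2 vs 5, 4 vs 1, 3 vs 6] → A does not strictly dominate C (column X: 2 ≤ 5)
  B vs A: [2 vs 2, 6 vs 4, 3 vs 3] → B does not strictly dominate A (column X: 2 ≤ 2)
  B vs C: [2 vs 5, 6 vs 1, 3 vs 6] → B does not strictly dominate C (column X: 2 ≤ 5)
  C vs A: [5 vs 2, 1 vs 4, 6 vs 3] → C does not strictly dominate A (column Y: 1 ≤ 4)
  C vs B: [5 vs 2, 1 vs 6, 6 vs 3] → C does not strictly dominate B (column Y: 1 ≤ 6)
No single strategy strictly dominates all others → no strictly dominant strategy.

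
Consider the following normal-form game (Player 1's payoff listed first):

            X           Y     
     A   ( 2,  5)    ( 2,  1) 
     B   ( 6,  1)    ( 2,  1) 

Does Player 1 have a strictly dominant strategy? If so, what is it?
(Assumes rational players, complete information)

No strictly dominant strategy exists for Player 1

Work:
A strategy strictly dominates another if it gives a strictly higher payoff against every opponent action. Compare each pair of P1's strategies column-by-column:
  A vs B: [2 vs 6, 2 vs 2] → A does not strictly dominate B (column X: 2 ≤ 6)
  B vs A: [6 vs 2, 2 vs 2] → B does not strictly dominate A (column Y: 2 ≤ 2)
No single strategy strictly dominates all others → no strictly dominant strategy.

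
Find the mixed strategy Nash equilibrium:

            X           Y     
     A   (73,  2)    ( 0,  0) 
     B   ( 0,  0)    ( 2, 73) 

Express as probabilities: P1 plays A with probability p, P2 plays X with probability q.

p = 0.9733, q = 0.0267

Work:
Find probabilities that make opponent indifferent:
P2 chooses q to make P1 indifferent between A and B
P1 chooses p to make P2 indifferent between X and Y
Mixed NE: P1 plays (A: 0.9733, B: 0.0267), P2 plays (X: 0.0267, Y: 0.9733)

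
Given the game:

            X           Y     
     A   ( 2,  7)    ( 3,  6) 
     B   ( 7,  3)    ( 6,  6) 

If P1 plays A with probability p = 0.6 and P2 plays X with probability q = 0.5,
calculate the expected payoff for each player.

E[P1] = 4.1, E[P2] = 5.7

Work:
E[P1] = p·q·π₁(A,X) + p·(1-q)·π₁(A,Y) + (1-p)·q·π₁(B,X) + (1-p)·(1-q)·π₁(B,Y)
= 0.6·0.5·2 + 0.6·0.5·3 + 0.4·0.5·7 + 0.4·0.5·6
= 4.1

E[P2] = 5.7 (similar calculation)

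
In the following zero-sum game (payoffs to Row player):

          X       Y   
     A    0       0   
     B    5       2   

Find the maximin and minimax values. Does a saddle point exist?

Maximin = 2, Minimax = 2, Saddle: True

Work:
Row minimums: [0, 2] → maximin = 2
Column maximums: [5, 2] → minimax = 2
Saddle point exists! Game value = 2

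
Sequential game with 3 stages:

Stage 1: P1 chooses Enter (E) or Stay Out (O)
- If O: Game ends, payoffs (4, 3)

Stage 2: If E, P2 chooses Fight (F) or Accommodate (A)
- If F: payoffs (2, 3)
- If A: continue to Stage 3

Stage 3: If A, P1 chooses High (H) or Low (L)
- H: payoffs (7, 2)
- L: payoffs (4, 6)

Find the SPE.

SPE: (O, F, H); Outcome (4, 3)

Work:
Stage 3: P1 chooses H (7 vs 4)
Stage 2: P2: F->3, A->2 (anticipating H). Choose F
Stage 1: P1: O->4, E->2 (anticipating F, H). Choose O
SPE path: O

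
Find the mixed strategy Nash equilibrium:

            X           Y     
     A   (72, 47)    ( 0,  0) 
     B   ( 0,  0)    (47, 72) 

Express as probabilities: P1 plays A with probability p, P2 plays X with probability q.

p = 0.605, q = 0.395

Work:
Find probabilities that make opponent indifferent:
P2 chooses q to make P1 indifferent between A and B
P1 chooses p to make P2 indifferent between X and Y
Mixed NE: P1 plays (A: 0.605, B: 0.395), P2 plays (X: 0.395, Y: 0.605)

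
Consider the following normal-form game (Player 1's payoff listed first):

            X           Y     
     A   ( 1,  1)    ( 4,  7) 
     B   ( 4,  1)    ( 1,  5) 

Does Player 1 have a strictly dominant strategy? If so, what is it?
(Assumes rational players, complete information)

No strictly dominant strategy exists for Player 1

Work:
A strategy strictly dominates another if it gives a strictly higher payoff against every opponent action. Compare each pair of P1's strategies column-by-column:
  A vs B: [1 vs 4, 4 vs 1] → A does not strictly dominate B (column X: 1 ≤ 4)
  B vs A: [4 vs 1, 1 vs 4] → B does not strictly dominate A (column Y: 1 ≤ 4)
No single strategy strictly dominates all others → no strictly dominant strategy.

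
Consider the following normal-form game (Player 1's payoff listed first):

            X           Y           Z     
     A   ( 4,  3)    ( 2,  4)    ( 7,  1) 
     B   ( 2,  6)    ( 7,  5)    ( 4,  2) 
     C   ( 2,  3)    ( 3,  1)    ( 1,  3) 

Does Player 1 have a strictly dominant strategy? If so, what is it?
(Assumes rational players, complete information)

No strictly dominant strategy exists for Player 1

Work:
A strategy strictly dominates another if it gives a strictly higher payoff against every opponent action. Compare each pair of P1's strategies column-by-column:
  A vs B: [4 vs 2, 2 vs 7, 7 vs 4] → A does not strictly dominate B (column Y: 2 ≤ 7)
  A vs C: [4 vs 2, 2 vs 3, 7 vs 1] → A does not strictly dominate C (column Y: 2 ≤ 3)
  B vs A: [2 vs 4, 7 vs 2, 4 vs 7] → B does not strictly dominate A (column X: 2 ≤ 4)
  B vs C: [2 vs 2, 7 vs 3, 4 vs 1] → B does not strictly dominate C (column X: 2 ≤ 2)
  C vs A: [2 vs 4, 3 vs 2, 1 vs 7] → C does not strictly dominate A (column X: 2 ≤ 4)
  C vs B: [2 vs 2, 3 vs 7, 1 vs 4] → C does not strictly dominate B (column X: 2 ≤ 2)
No single strategy strictly dominates all others → no strictly dominant strategy.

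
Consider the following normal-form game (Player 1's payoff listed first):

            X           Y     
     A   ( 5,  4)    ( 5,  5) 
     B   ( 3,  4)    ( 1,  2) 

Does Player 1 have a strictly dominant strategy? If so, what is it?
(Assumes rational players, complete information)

Yes, Player 1's strictly dominant strategy is A

Work:
A strategy strictly dominates another if it gives a strictly higher payoff against every opponent action. Compare each pair of P1's strategies column-by-column:
  A vs B: [5 vs 3, 5 vs 1] → A strictly dominates B
  B vs A: [3 vs 5, 1 vs 5] → B does not strictly dominate A (column X: 3 ≤ 5)
A strictly dominates every other strategy → strictly dominant.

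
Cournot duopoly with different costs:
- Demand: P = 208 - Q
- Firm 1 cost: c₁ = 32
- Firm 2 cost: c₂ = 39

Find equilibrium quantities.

q₁* = 61.0, q₂* = 54.0

Work:
Reaction: q₁ = (208 - 32 - q₂)/2
Reaction: q₂ = (208 - 39 - q₁)/2
Solve simultaneously:
q₁* = (208 - 2×32 + 39)/3 = 61.0
q₂* = (208 - 2×39 + 32)/3 = 54.0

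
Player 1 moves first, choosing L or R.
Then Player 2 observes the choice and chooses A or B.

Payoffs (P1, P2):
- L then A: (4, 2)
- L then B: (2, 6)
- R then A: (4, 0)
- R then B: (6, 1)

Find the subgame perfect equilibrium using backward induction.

P1 plays R, P2 plays B after L and B after R; Payoff (6, 1)

Work:
Backward induction:
After L: P2 chooses B → P1 gets 2
After R: P2 chooses B → P1 gets 6
P1 chooses R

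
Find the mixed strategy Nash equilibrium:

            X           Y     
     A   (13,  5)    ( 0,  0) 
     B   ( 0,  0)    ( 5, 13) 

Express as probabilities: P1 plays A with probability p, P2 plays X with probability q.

p = 0.7222, q = 0.2778

Work:
Find probabilities that make opponent indifferent:
P2 chooses q to make P1 indifferent between A and B
P1 chooses p to make P2 indifferent between X and Y
Mixed NE: P1 plays (A: 0.7222, B: 0.2778), P2 plays (X: 0.2778, Y: 0.7222)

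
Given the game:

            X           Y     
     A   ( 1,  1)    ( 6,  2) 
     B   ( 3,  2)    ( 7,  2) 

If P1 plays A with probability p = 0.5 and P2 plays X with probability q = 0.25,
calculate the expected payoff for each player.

E[P1] = 5.375, E[P2] = 1.875

Work:
E[P1] = p·q·π₁(A,X) + p·(1-q)·π₁(A,Y) + (1-p)·q·π₁(B,X) + (1-p)·(1-q)·π₁(B,Y)
= 0.5·0.25·1 + 0.5·0.75·6 + 0.5·0.25·3 + 0.5·0.75·7
= 5.375

E[P2] = 1.875 (similar calculation)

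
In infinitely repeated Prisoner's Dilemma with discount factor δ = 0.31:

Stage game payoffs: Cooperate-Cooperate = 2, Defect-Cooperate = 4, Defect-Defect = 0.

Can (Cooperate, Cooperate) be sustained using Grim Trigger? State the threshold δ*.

δ* = 0.5; since δ = 0.31 < 0.5, cooperation cannot be sustained

Work:
For Grim Trigger:
Cooperate forever: 2/(1-δ)
Defect then punished: 4 + 0·δ/(1-δ)
Need: 2/(1-δ) ≥ 4 + 0·δ/(1-δ)
Solving: δ ≥ (T-R)/(T-P) = (4-2)/(4-0) = 0.5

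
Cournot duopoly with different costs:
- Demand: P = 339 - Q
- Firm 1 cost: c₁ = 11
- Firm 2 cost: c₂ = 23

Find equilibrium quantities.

q₁* = 113.33, q₂* = 101.33

Work:
Reaction: q₁ = (339 - 11 - q₂)/2
Reaction: q₂ = (339 - 23 - q₁)/2
Solve simultaneously:
q₁* = (339 - 2×11 + 23)/3 = 113.33
q₂* = (339 - 2×23 + 11)/3 = 101.33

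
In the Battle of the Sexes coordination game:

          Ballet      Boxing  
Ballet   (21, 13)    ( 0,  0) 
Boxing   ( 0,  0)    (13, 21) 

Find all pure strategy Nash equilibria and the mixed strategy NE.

Pure NE: (Ballet, Ballet) and (Boxing, Boxing); Mixed NE: p = 0.6176, q = 0.3824

Work:
Check pure NE:
(Ballet, Ballet): (21, 13) - no unilateral deviation beneficial
(Boxing, Boxing): (13, 21) - no unilateral deviation beneficial
Mixed NE: P1 plays Ballet with p = 0.6176, P2 plays Ballet with q = 0.3824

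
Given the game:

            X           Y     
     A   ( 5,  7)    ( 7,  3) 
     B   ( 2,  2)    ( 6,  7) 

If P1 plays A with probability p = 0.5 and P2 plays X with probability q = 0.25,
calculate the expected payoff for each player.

E[P1] = 5.75, E[P2] = 4.875

Work:
E[P1] = p·q·π₁(A,X) + p·(1-q)·π₁(A,Y) + (1-p)·q·π₁(B,X) + (1-p)·(1-q)·π₁(B,Y)
= 0.5·0.25·5 + 0.5·0.75·7 + 0.5·0.25·2 + 0.5·0.75·6
= 5.75

E[P2] = 4.875 (similar calculation)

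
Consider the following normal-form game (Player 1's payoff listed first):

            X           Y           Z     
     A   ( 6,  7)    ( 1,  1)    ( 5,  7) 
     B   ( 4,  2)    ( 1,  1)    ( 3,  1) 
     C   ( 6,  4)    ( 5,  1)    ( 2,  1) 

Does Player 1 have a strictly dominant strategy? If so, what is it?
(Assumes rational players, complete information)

No strictly dominant strategy exists for Player 1

Work:
A strategy strictly dominates another if it gives a strictly higher payoff against every opponent action. Compare each pair of P1's strategies column-by-column:
  A vs B: [6 vs 4, 1 vs 1, 5 vs 3] → A does not strictly dominate B (column Y: 1 ≤ 1)
  A vs C: [6 vs 6, 1 vs 5, 5 vs 2] → A does not strictly dominate C (column X: 6 ≤ 6)
  B vs A: [4 vs 6, 1 vs 1, 3 vs 5] → B does not strictly dominate A (column X: 4 ≤ 6)
  B vs C: [4 vs 6, 1 vs 5, 3 vs 2] → B does not strictly dominate C (column X: 4 ≤ 6)
  C vs A: [6 vs 6, 5 vs 1, 2 vs 5] → C does not strictly dominate A (column X: 6 ≤ 6)
  C vs B: [6 vs 4, 5 vs 1, 2 vs 3] → C does not strictly dominate B (column Z: 2 ≤ 3)
No single strategy strictly dominates all others → no strictly dominant strategy.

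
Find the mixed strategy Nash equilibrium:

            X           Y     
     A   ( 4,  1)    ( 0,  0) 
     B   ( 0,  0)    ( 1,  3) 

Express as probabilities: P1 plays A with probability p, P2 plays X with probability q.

p = 0.75, q = 0.2

Work:
Find probabilities that make opponent indifferent:
P2 chooses q to make P1 indifferent between A and B
P1 chooses p to make P2 indifferent between X and Y
Mixed NE: P1 plays (A: 0.75, B: 0.25), P2 plays (X: 0.2, Y: 0.8)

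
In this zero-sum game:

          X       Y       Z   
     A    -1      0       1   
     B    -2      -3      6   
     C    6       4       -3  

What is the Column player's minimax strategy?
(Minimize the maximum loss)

Column should play Y, value = 4

Work:
Column player minimizes Row's maximum payoff:
Column X: max payoff to Row = 6
Column Y: max payoff to Row = 4
Column Z: max payoff to Row = 6
Minimum is 4, achieved by column Y.
Minimax strategy: Y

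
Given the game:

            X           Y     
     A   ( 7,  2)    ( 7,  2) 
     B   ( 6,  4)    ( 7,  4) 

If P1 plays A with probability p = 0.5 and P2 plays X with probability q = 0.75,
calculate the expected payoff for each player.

E[P1] = 6.625, E[P2] = 3.0

Work:
E[P1] = p·q·π₁(A,X) + p·(1-q)·π₁(A,Y) + (1-p)·q·π₁(B,X) + (1-p)·(1-q)·π₁(B,Y)
= 0.5·0.75·7 + 0.5·0.25·7 + 0.5·0.75·6 + 0.5·0.25·7
= 6.625

E[P2] = 3.0 (similar calculation)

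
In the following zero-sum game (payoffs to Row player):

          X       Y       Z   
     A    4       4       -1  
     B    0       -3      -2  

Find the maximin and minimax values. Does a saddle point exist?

Maximin = -1, Minimax = -1, Saddle: True

Work:
Row minimums: [-1, -3] → maximin = -1
Column maximums: [4, 4, -1] → minimax = -1
Saddle point exists! Game value = -1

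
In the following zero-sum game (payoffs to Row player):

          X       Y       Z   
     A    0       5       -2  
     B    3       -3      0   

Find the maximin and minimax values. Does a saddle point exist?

Maximin = -2, Minimax = 0, Saddle: False

Work:
Row minimums: [-2, -3] → maximin = -2
Column maximums: [3, 5, 0] → minimax = 0
No saddle point (maximin ≠ minimax). Mixed strategy needed.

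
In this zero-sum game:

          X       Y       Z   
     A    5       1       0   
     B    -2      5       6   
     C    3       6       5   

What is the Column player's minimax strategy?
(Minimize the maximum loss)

Column should play X, value = 5

Work:
Column player minimizes Row's maximum payoff:
Column X: max payoff to Row = 5
Column Y: max payoff to Row = 6
Column Z: max payoff to Row = 6
Minimum is 5, achieved by column X.
Minimax strategy: X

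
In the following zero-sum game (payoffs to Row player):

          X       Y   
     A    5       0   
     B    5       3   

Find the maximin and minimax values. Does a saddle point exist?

Maximin = 3, Minimax = 3, Saddle: True

Work:
Row minimums: [0, 3] → maximin = 3
Column maximums: [5, 3] → minimax = 3
Saddle point exists! Game value = 3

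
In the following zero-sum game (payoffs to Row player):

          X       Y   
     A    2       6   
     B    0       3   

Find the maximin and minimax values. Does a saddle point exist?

Maximin = 2, Minimax = 2, Saddle: True

Work:
Row minimums: [2, 0] → maximin = 2
Column maximums: [2, 6] → minimax = 2
Saddle point exists! Game value = 2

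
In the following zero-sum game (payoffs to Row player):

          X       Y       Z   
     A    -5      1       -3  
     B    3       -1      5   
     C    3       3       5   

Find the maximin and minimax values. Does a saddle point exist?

Maximin = 3, Minimax = 3, Saddle: True

Work:
Row minimums: [-5, -1, 3] → maximin = 3
Column maximums: [3, 3, 5] → minimax = 3
Saddle point exists! Game value = 3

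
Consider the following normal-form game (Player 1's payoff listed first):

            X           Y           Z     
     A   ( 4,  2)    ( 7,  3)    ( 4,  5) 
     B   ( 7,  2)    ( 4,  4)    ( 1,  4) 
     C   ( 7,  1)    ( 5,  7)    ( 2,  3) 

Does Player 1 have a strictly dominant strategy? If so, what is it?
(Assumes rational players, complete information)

No strictly dominant strategy exists for Player 1

Work:
A strategy strictly dominates another if it gives a strictly higher payoff against every opponent action. Compare each pair of P1's strategies column-by-column:
  A vs B: [4 vs 7, 7 vs 4, 4 vs 1] → A does not strictly dominate B (column X: 4 ≤ 7)
  A vs C: [4 vs 7, 7 vs 5, 4 vs 2] → A does not strictly dominate C (column X: 4 ≤ 7)
  B vs A: [7 vs 4, 4 vs 7, 1 vs 4] → B does not strictly dominate A (column Y: 4 ≤ 7)
  B vs C: [7 vs 7, 4 vs 5, 1 vs 2] → B does not strictly dominate C (column X: 7 ≤ 7)
  C vs A: [7 vs 4, 5 vs 7, 2 vs 4] → C does not strictly dominate A (column Y: 5 ≤ 7)
  C vs B: [7 vs 7, 5 vs 4, 2 vs 1] → C does not strictly dominate B (column X: 7 ≤ 7)
No single strategy strictly dominates all others → no strictly dominant strategy.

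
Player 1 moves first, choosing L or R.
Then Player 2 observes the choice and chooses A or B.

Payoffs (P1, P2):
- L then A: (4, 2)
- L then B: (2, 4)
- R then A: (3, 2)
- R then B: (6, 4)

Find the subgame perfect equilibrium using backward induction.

P1 plays R, P2 plays B after L and B after R; Payoff (6, 4)

Work:
Backward induction:
After L: P2 chooses B → P1 gets 2
After R: P2 chooses B → P1 gets 6
P1 chooses R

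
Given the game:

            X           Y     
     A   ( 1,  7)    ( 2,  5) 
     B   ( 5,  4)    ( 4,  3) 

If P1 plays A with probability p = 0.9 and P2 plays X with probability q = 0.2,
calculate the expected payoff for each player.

E[P1] = 2.04, E[P2] = 5.18

Work:
E[P1] = p·q·π₁(A,X) + p·(1-q)·π₁(A,Y) + (1-p)·q·π₁(B,X) + (1-p)·(1-q)·π₁(B,Y)
= 0.9·0.2·1 + 0.9·0.8·2 + 0.1·0.2·5 + 0.1·0.8·4
= 2.04

E[P2] = 5.18 (similar calculation)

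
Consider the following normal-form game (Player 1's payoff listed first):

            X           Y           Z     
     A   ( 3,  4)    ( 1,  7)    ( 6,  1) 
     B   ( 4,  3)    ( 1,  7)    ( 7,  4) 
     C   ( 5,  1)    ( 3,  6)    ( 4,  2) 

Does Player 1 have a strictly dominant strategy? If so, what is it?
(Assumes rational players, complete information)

No strictly dominant strategy exists for Player 1

Work:
A strategy strictly dominates another if it gives a strictly higher payoff against every opponent action. Compare each pair of P1's strategies column-by-column:
  A vs B: [3 vs 4, 1 vs 1, 6 vs 7] → A does not strictly dominate B (column X: 3 ≤ 4)
  A vs C: [3 vs 5, 1 vs 3, 6 vs 4] → A does not strictly dominate C (column X: 3 ≤ 5)
  B vs A: [4 vs 3, 1 vs 1, 7 vs 6] → B does not strictly dominate A (column Y: 1 ≤ 1)
  B vs C: [4 vs 5, 1 vs 3, 7 vs 4] → B does not strictly dominate C (column X: 4 ≤ 5)
  C vs A: [5 vs 3, 3 vs 1, 4 vs 6] → C does not strictly dominate A (column Z: 4 ≤ 6)
  C vs B: [5 vs 4, 3 vs 1, 4 vs 7] → C does not strictly dominate B (column Z: 4 ≤ 7)
No single strategy strictly dominates all others → no strictly dominant strategy.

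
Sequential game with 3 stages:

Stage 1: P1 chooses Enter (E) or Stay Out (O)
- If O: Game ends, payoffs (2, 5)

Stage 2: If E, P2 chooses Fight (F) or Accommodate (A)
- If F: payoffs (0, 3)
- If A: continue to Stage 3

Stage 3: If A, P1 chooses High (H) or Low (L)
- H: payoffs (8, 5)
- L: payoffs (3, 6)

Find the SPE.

SPE: (E, A, H); Outcome (8, 5)

Work:
Stage 3: P1 chooses H (8 vs 3)
Stage 2: P2: F->3, A->5 (anticipating H). Choose A
Stage 1: P1: O->2, E->8 (anticipating A, H). Choose E
SPE path: E -> A -> H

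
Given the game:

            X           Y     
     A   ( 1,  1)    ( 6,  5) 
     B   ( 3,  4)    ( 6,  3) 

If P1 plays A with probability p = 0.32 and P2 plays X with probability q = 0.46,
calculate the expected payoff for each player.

E[P1] = 4.3256, E[P2] = 3.364

Work:
E[P1] = p·q·π₁(A,X) + p·(1-q)·π₁(A,Y) + (1-p)·q·π₁(B,X) + (1-p)·(1-q)·π₁(B,Y)
= 0.32·0.46·1 + 0.32·0.54·6 + 0.68·0.46·3 + 0.68·0.54·6
= 4.3256

E[P2] = 3.364 (similar calculation)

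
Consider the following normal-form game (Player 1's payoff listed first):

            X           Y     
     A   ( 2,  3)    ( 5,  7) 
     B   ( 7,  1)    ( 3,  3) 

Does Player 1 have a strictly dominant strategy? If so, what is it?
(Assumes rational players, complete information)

No strictly dominant strategy exists for Player 1

Work:
A strategy strictly dominates another if it gives a strictly higher payoff against every opponent action. Compare each pair of P1's strategies column-by-column:
  A vs B: [2 vs 7, 5 vs 3] → A does not strictly dominate B (column X: 2 ≤ 7)
  B vs A: [7 vs 2, 3 vs 5] → B does not strictly dominate A (column Y: 3 ≤ 5)
No single strategy strictly dominates all others → no strictly dominant strategy.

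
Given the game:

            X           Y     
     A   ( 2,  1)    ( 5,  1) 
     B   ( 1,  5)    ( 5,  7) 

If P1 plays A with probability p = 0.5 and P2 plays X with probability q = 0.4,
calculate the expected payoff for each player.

E[P1] = 3.6, E[P2] = 3.6

Work:
E[P1] = p·q·π₁(A,X) + p·(1-q)·π₁(A,Y) + (1-p)·q·π₁(B,X) + (1-p)·(1-q)·π₁(B,Y)
= 0.5·0.4·2 + 0.5·0.6·5 + 0.5·0.4·1 + 0.5·0.6·5
= 3.6

E[P2] = 3.6 (similar calculation)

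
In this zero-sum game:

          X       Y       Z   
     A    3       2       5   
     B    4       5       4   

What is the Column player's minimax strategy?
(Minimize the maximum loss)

Column should play X, value = 4

Work:
Column player minimizes Row's maximum payoff:
Column X: max payoff to Row = 4
Column Y: max payoff to Row = 5
Column Z: max payoff to Row = 5
Minimum is 4, achieved by column X.
Minimax strategy: X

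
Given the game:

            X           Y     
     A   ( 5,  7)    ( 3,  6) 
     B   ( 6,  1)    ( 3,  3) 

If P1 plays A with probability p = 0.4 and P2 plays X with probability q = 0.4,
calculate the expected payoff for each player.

E[P1] = 4.04, E[P2] = 3.88

Work:
E[P1] = p·q·π₁(A,X) + p·(1-q)·π₁(A,Y) + (1-p)·q·π₁(B,X) + (1-p)·(1-q)·π₁(B,Y)
= 0.4·0.4·5 + 0.4·0.6·3 + 0.6·0.4·6 + 0.6·0.6·3
= 4.04

E[P2] = 3.88 (similar calculation)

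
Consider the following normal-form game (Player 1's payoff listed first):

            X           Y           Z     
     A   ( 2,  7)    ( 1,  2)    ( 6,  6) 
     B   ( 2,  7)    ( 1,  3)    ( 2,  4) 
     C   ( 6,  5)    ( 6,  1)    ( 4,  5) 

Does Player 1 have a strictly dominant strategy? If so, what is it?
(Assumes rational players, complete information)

No strictly dominant strategy exists for Player 1

Work:
A strategy strictly dominates another if it gives a strictly higher payoff against every opponent action. Compare each pair of P1's strategies column-by-column:
  A vs B: [2 vs 2, 1 vs 1, 6 vs 2] → A does not strictly dominate B (column X: 2 ≤ 2)
  A vs C: [2 vs 6, 1 vs 6, 6 vs 4] → A does not strictly dominate C (column X: 2 ≤ 6)
  B vs A: [2 vs 2, 1 vs 1, 2 vs 6] → B does not strictly dominate A (column X: 2 ≤ 2)
  B vs C: [2 vs 6, 1 vs 6, 2 vs 4] → B does not strictly dominate C (column X: 2 ≤ 6)
  C vs A: [6 vs 2, 6 vs 1, 4 vs 6] → C does not strictly dominate A (column Z: 4 ≤ 6)
  C vs B: [6 vs 2, 6 vs 1, 4 vs 2] → C strictly dominates B
No single strategy strictly dominates all others → no strictly dominant strategy.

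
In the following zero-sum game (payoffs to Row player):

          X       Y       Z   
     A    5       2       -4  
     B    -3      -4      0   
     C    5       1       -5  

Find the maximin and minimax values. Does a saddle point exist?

Maximin = -4, Minimax = 0, Saddle: False

Work:
Row minimums: [-4, -4, -5] → maximin = -4
Column maximums: [5, 2, 0] → minimax = 0
No saddle point (maximin ≠ minimax). Mixed strategy needed.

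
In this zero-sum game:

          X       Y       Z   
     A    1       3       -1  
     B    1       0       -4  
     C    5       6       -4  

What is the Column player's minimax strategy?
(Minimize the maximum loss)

Column should play Z, value = -1

Work:
Column player minimizes Row's maximum payoff:
Column X: max payoff to Row = 5
Column Y: max payoff to Row = 6
Column Z: max payoff to Row = -1
Minimum is -1, achieved by column Z.
Minimax strategy: Z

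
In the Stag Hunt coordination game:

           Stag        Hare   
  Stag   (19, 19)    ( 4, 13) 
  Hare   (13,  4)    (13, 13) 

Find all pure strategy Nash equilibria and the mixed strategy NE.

Pure NE: (Stag, Stag) and (Hare, Hare); Mixed NE: p = 0.6, q = 0.6

Work:
Check pure NE:
(Stag, Stag): (19, 19) - no unilateral deviation beneficial
(Hare, Hare): (13, 13) - no unilateral deviation beneficial
Mixed NE: P1 plays Stag with p = 0.6, P2 plays Stag with q = 0.6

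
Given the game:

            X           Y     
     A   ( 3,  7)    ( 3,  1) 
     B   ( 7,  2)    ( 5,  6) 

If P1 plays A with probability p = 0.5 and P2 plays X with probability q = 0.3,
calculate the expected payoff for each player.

E[P1] = 4.3, E[P2] = 3.8

Work:
E[P1] = p·q·π₁(A,X) + p·(1-q)·π₁(A,Y) + (1-p)·q·π₁(B,X) + (1-p)·(1-q)·π₁(B,Y)
= 0.5·0.3·3 + 0.5·0.7·3 + 0.5·0.3·7 + 0.5·0.7·5
= 4.3

E[P2] = 3.8 (similar calculation)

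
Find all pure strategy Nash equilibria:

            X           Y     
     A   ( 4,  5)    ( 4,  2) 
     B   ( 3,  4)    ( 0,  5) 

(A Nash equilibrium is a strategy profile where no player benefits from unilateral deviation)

Nash equilibrium: (A, X)

Work:
Best responses:
  P1 vs X: payoffs [4, 3] → best response A (payoff 4)
  P1 vs Y: payoffs [4, 0] → best response A (payoff 4)
  P2 vs A: payoffs [5, 2] → best response X (payoff 5)
  P2 vs B: payoffs [4, 5] → best response Y (payoff 5)
Mutual best responses: (A,X) → Nash equilibria.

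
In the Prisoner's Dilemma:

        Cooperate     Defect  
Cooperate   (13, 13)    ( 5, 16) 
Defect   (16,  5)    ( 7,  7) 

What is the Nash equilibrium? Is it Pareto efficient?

(Defect, Defect) is NE; not Pareto efficient

Work:
Defect dominates Cooperate for both players:
If P2 cooperates: Defect (16) > Cooperate (13)
If P2 defects: Defect (7) > Cooperate (5)
NE: (Defect, Defect) with payoff (7, 7)
But (Cooperate, Cooperate) = (13, 13) Pareto dominates (7, 7)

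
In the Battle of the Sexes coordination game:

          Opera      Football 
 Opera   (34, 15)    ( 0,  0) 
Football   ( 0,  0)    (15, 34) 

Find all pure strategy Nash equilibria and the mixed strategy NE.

Pure NE: (Opera, Opera) and (Football, Football); Mixed NE: p = 0.6939, q = 0.3061

Work:
Check pure NE:
(Opera, Opera): (34, 15) - no unilateral deviation beneficial
(Football, Football): (15, 34) - no unilateral deviation beneficial
Mixed NE: P1 plays Opera with p = 0.6939, P2 plays Opera with q = 0.3061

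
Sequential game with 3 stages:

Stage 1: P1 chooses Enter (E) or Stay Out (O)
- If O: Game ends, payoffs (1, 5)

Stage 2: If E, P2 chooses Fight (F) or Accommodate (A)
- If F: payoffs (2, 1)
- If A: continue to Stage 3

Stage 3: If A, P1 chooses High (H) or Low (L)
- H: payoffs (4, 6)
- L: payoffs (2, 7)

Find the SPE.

SPE: (E, A, H); Outcome (4, 6)

Work:
Stage 3: P1 chooses H (4 vs 2)
Stage 2: P2: F->1, A->6 (anticipating H). Choose A
Stage 1: P1: O->1, E->4 (anticipating A, H). Choose E
SPE path: E -> A -> H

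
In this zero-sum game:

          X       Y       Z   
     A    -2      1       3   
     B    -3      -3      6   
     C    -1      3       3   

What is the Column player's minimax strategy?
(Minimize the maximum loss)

Column should play X, value = -1

Work:
Column player minimizes Row's maximum payoff:
Column X: max payoff to Row = -1
Column Y: max payoff to Row = 3
Column Z: max payoff to Row = 6
Minimum is -1, achieved by column X.
Minimax strategy: X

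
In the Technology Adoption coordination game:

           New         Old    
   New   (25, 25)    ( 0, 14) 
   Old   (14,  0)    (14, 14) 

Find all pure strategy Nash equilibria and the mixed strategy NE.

Pure NE: (New, New) and (Old, Old); Mixed NE: p = 0.56, q = 0.56

Work:
Check pure NE:
(New, New): (25, 25) - no unilateral deviation beneficial
(Old, Old): (14, 14) - no unilateral deviation beneficial
Mixed NE: P1 plays New with p = 0.56, P2 plays New with q = 0.56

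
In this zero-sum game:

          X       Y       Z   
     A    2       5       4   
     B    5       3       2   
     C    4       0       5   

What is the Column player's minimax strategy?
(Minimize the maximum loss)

Column should play X or Y or Z (all achieve the minimum), value = 5

Work:
Column player minimizes Row's maximum payoff:
Column X: max payoff to Row = 5
Column Y: max payoff to Row = 5
Column Z: max payoff to Row = 5
Minimum is 5, achieved by columns X, Y, Z (tied).
Each of X or Y or Z is a minimax strategy.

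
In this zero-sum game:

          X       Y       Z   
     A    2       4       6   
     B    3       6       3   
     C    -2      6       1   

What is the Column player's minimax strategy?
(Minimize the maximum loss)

Column should play X, value = 3

Work:
Column player minimizes Row's maximum payoff:
Column X: max payoff to Row = 3
Column Y: max payoff to Row = 6
Column Z: max payoff to Row = 6
Minimum is 3, achieved by column X.
Minimax strategy: X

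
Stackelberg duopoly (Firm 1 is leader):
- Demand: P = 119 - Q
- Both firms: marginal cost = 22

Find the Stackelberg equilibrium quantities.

q₁* (leader) = 48.5, q₂* (follower) = 24.25

Work:
Follower's reaction: q₂ = (a - c - q₁)/2
Leader substitutes: π₁ = q₁·(a - q₁ - (a-c-q₁)/2 - c)
FOC: q₁* = (119 - 22)/2 = 48.50
Then: q₂* = (119 - 22 - 48.5)/2 = 24.25
Leader has first-mover advantage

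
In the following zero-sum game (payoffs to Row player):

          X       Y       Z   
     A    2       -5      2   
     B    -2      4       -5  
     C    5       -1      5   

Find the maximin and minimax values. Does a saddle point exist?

Maximin = -1, Minimax = 4, Saddle: False

Work:
Row minimums: [-5, -5, -1] → maximin = -1
Column maximums: [5, 4, 5] → minimax = 4
No saddle point (maximin ≠ minimax). Mixed strategy needed.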